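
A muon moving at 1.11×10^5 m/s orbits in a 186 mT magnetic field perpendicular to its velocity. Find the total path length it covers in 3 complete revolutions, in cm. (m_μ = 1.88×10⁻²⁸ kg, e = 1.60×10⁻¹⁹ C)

r = mv/(qB) = 7.01×10^-4 m, so one revolution covers 2πr = 4.41×10^-3 m.
In 3 revolutions: L = 3·2πr = 0.0132 m.

L ≈ 1.32 cm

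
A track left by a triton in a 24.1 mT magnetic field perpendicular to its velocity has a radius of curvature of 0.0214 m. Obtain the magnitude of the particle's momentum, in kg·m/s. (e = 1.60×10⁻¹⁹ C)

Since qvB = mv²/r, the momentum p = mv = qBr.
p = (1×1.60×10^-19)(0.0241)(0.0214) = 8.25×10^-23 kg·m/s.

p ≈ 8.25×10^-23 kg·m/s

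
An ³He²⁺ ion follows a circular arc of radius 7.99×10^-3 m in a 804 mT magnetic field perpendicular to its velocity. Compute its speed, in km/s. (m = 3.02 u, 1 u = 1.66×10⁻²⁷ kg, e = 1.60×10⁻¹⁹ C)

From qvB = mv²/r, v = qBr/m.
v = (2×1.60×10^-19)(0.804)(7.99×10^-3) / (5.01×10^-27) = 4.10×10^5 m/s.

v ≈ 410 km/s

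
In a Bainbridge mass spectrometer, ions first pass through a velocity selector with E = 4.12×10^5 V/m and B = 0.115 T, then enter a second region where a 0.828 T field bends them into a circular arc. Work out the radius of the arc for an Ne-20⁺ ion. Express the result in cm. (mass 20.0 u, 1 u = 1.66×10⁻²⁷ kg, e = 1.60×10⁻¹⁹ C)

r ≈ 89.8 cm

The selector passes v = E/B = 4.12×10^5/0.115 = 3.58×10^6 m/s.
In the deflection region, r = mv/(qB₂) = (3.32×10^-26)(3.58×10^6) / [(1×1.60×10^-19)(0.828)] = 0.898 m.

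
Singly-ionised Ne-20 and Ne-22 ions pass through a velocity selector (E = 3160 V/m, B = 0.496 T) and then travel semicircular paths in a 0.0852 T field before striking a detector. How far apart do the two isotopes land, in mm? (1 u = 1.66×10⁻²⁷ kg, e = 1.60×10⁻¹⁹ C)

Δd ≈ 3.10 mm

Both emerge at v = E/B₁ = 6370 m/s.
r = mv/(qB₂), so r₁ = 0.01552 m and r₂ = 0.01707 m, giving Δr = 1.55×10^-3 m.
After a semicircle each ion lands a diameter 2r from the entry slit, so the separation is 2Δr = 3.10×10^-3 m.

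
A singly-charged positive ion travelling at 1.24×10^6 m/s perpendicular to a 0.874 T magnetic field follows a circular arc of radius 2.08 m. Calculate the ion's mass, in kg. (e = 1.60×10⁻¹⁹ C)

qvB = mv²/r ⇒ m = qBr/v.
m = (1×1.60×10^-19)(0.874)(2.08) / (1.24×10^6) = 2.35×10^-25 kg.

m ≈ 2.35×10^-25 kg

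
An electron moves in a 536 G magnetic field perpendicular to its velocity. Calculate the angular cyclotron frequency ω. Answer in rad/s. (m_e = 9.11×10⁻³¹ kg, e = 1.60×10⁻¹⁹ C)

ω ≈ 9.41×10^9 rad/s

ω = qB/m = (1×1.60×10^-19)(0.0536) / (9.11×10^-31) = 9.41×10^9 rad/s.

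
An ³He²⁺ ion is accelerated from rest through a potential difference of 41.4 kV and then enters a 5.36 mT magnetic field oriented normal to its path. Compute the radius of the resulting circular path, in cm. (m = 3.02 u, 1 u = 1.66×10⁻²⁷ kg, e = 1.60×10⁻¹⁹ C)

r ≈ 672 cm

The kinetic energy gained is K = qV = (2×1.60×10^-19)(4.14×10^4) = 1.32×10^-14 J.
v = √(2K/m) = 2.30×10^6 m/s.
r = mv/(qB) = (5.01×10^-27)(2.30×10^6) / [(2×1.60×10^-19)(5.36×10^-3)] = 6.72 m.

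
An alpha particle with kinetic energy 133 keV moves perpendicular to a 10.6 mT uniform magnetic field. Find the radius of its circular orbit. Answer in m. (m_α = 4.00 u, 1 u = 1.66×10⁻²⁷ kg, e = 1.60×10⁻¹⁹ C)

r ≈ 4.96 m

Convert the energy: K = 133 keV = 2.13×10^-14 J.
v = √(2K/m) = √(2·2.13×10^-14/6.64×10^-27) = 2.53×10^6 m/s.
r = mv/(qB) = (6.64×10^-27)(2.53×10^6) / [(2×1.60×10^-19)(0.0106)] = 4.96 m.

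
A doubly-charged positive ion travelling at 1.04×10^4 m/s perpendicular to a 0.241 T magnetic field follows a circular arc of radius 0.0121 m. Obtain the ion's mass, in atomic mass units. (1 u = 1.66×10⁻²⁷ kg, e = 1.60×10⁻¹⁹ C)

qvB = mv²/r ⇒ m = qBr/v.
m = (2×1.60×10^-19)(0.241)(0.0121) / (1.04×10^4) = 8.97×10^-26 kg = 54.1 u.

m ≈ 54.1 u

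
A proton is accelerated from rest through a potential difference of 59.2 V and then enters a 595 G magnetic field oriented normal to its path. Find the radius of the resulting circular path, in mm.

The kinetic energy gained is K = qV = (1×1.60×10^-19)(59.2) = 9.47×10^-18 J.
v = √(2K/m) = 1.07×10^5 m/s.
r = mv/(qB) = (1.67×10^-27)(1.07×10^5) / [(1×1.60×10^-19)(0.0595)] = 0.0187 m.

r ≈ 18.7 mm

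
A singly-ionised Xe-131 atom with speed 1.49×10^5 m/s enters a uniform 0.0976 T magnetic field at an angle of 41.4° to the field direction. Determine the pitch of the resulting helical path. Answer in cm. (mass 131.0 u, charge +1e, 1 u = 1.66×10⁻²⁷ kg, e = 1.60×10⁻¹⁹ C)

pitch ≈ 978 cm

The velocity component along B is v∥ = v cos41.4° = 1.12×10^5 m/s.
The cyclotron period T = 2πm/(qB) = 8.75×10^-5 s is set by m, q, B alone.
Pitch = v∥·T = (1.12×10^5)(8.75×10^-5) = 9.78 m.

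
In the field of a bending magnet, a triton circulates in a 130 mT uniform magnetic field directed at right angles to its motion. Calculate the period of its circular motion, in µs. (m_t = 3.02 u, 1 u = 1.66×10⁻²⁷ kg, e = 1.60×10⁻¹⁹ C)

The cyclotron period is independent of speed: T = 2πm/(qB).
T = 2π(5.01×10^-27) / [(1×1.60×10^-19)(0.130)] = 1.51×10^-6 s.

T ≈ 1.51 µs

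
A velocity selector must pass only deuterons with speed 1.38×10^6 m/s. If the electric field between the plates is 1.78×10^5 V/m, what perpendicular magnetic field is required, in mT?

qE = qvB ⇒ B = E/v = (1.78×10^5) / (1.38×10^6) = 0.129 T.

B ≈ 129 mT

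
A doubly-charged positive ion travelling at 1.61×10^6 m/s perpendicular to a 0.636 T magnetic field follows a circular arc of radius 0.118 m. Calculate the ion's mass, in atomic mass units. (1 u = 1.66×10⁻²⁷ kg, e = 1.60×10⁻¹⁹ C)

m ≈ 8.99 u

qvB = mv²/r ⇒ m = qBr/v.
m = (2×1.60×10^-19)(0.636)(0.118) / (1.61×10^6) = 1.49×10^-26 kg = 8.99 u.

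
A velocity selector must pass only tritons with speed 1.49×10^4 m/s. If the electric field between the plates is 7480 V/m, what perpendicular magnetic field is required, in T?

B ≈ 0.502 T

qE = qvB ⇒ B = E/v = (7480) / (1.49×10^4) = 0.502 T.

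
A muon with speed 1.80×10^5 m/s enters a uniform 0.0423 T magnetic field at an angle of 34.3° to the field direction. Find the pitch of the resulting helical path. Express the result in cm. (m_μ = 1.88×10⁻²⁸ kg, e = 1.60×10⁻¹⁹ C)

pitch ≈ 2.60 cm

The velocity component along B is v∥ = v cos34.3° = 1.49×10^5 m/s.
The cyclotron period T = 2πm/(qB) = 1.75×10^-7 s is set by m, q, B alone.
Pitch = v∥·T = (1.49×10^5)(1.75×10^-7) = 0.0260 m.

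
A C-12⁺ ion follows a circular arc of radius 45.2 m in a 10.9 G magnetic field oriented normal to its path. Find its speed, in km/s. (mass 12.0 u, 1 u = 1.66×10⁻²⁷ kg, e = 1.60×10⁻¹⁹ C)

v ≈ 396 km/s

From qvB = mv²/r, v = qBr/m.
v = (1×1.60×10^-19)(1.09×10^-3)(45.2) / (1.99×10^-26) = 3.96×10^5 m/s.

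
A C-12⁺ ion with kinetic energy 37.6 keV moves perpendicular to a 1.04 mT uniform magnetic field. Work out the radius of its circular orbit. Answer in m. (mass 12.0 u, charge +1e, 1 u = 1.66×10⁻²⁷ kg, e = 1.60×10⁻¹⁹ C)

Convert the energy: K = 37.6 keV = 6.02×10^-15 J.
v = √(2K/m) = √(2·6.02×10^-15/1.99×10^-26) = 7.77×10^5 m/s.
r = mv/(qB) = (1.99×10^-26)(7.77×10^5) / [(1×1.60×10^-19)(1.04×10^-3)] = 93.0 m.

r ≈ 93.0 m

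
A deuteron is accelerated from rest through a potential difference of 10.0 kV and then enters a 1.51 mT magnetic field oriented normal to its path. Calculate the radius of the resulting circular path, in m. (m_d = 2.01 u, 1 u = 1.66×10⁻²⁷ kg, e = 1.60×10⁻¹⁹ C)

r ≈ 13.5 m

The kinetic energy gained is K = qV = (1×1.60×10^-19)(1.00×10^4) = 1.60×10^-15 J.
v = √(2K/m) = 9.79×10^5 m/s.
r = mv/(qB) = (3.34×10^-27)(9.79×10^5) / [(1×1.60×10^-19)(1.51×10^-3)] = 13.5 m.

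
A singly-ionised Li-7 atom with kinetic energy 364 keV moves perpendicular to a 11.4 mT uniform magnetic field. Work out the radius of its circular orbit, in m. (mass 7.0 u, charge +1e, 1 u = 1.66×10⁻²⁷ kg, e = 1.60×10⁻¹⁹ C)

Convert the energy: K = 364 keV = 5.82×10^-14 J.
v = √(2K/m) = √(2·5.82×10^-14/1.16×10^-26) = 3.17×10^6 m/s.
r = mv/(qB) = (1.16×10^-26)(3.17×10^6) / [(1×1.60×10^-19)(0.0114)] = 20.2 m.

r ≈ 20.2 m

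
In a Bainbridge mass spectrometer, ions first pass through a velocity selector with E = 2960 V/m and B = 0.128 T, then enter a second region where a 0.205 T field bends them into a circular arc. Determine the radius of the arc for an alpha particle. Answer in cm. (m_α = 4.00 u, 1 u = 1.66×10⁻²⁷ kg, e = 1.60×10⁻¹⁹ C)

r ≈ 0.234 cm

The selector passes v = E/B = 2960/0.128 = 2.31×10^4 m/s.
In the deflection region, r = mv/(qB₂) = (6.64×10^-27)(2.31×10^4) / [(2×1.60×10^-19)(0.205)] = 2.34×10^-3 m.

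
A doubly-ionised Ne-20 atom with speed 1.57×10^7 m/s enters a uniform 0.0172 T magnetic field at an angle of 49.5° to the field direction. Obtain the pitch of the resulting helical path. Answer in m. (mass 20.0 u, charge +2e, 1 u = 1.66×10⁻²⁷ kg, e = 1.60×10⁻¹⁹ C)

The velocity component along B is v∥ = v cos49.5° = 1.02×10^7 m/s.
The cyclotron period T = 2πm/(qB) = 3.79×10^-5 s is set by m, q, B alone.
Pitch = v∥·T = (1.02×10^7)(3.79×10^-5) = 386 m.

pitch ≈ 386 m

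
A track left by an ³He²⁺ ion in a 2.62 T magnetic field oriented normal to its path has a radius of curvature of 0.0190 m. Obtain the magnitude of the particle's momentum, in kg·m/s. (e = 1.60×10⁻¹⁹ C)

Since qvB = mv²/r, the momentum p = mv = qBr.
p = (2×1.60×10^-19)(2.62)(0.0190) = 1.59×10^-20 kg·m/s.

p ≈ 1.59×10^-20 kg·m/s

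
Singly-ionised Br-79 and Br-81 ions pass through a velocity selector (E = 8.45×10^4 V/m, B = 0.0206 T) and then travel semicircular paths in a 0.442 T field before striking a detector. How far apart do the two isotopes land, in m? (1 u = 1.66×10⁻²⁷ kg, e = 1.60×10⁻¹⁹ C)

Both emerge at v = E/B₁ = 4.10×10^6 m/s.
r = mv/(qB₂), so r₁ = 7.606 m and r₂ = 7.799 m, giving Δr = 0.193 m.
After a semicircle each ion lands a diameter 2r from the entry slit, so the separation is 2Δr = 0.385 m.

Δd ≈ 0.385 m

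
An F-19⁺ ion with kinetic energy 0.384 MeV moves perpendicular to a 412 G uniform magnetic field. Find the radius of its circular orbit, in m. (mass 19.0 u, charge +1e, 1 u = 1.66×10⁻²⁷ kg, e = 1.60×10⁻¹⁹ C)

r ≈ 9.44 m

Convert the energy: K = 0.384 MeV = 6.14×10^-14 J.
v = √(2K/m) = √(2·6.14×10^-14/3.15×10^-26) = 1.97×10^6 m/s.
r = mv/(qB) = (3.15×10^-26)(1.97×10^6) / [(1×1.60×10^-19)(0.0412)] = 9.44 m.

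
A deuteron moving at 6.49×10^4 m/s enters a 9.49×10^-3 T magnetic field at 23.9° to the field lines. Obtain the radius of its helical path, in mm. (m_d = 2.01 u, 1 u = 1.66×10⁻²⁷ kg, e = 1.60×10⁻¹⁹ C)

Only the perpendicular component v⊥ = v sin23.9° = 2.63×10^4 m/s is bent by the field.
r = m v⊥ /(qB) = (3.34×10^-27)(2.63×10^4) / [(1×1.60×10^-19)(9.49×10^-3)] = 0.0578 m.

r ≈ 57.8 mm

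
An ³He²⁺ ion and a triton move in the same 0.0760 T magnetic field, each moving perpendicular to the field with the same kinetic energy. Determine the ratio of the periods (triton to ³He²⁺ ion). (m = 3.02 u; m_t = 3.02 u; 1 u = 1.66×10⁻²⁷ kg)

ratio ≈ 2.00

T = 2πm/(qB) is independent of speed, so T₂/T₁ = (m₂/q₂)/(m₁/q₁).
T_{triton}/T_{³He²⁺ ion} = (5.01×10^-27/1e) / (5.01×10^-27/2e) = 2.00.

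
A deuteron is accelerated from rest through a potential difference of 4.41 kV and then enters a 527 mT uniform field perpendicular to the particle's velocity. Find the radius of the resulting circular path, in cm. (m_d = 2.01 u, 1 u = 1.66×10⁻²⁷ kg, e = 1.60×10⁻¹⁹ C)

r ≈ 2.57 cm

The kinetic energy gained is K = qV = (1×1.60×10^-19)(4410) = 7.06×10^-16 J.
v = √(2K/m) = 6.50×10^5 m/s.
r = mv/(qB) = (3.34×10^-27)(6.50×10^5) / [(1×1.60×10^-19)(0.527)] = 0.0257 m.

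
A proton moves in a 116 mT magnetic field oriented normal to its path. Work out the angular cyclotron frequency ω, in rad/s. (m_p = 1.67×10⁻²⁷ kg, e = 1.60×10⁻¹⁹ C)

ω ≈ 1.11×10^7 rad/s

ω = qB/m = (1×1.60×10^-19)(0.116) / (1.67×10^-27) = 1.11×10^7 rad/s.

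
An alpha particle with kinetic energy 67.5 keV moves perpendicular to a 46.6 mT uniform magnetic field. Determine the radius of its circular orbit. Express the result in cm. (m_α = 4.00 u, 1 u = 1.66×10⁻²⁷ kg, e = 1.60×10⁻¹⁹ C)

r ≈ 80.3 cm

Convert the energy: K = 67.5 keV = 1.08×10^-14 J.
v = √(2K/m) = √(2·1.08×10^-14/6.64×10^-27) = 1.80×10^6 m/s.
r = mv/(qB) = (6.64×10^-27)(1.80×10^6) / [(2×1.60×10^-19)(0.0466)] = 0.803 m.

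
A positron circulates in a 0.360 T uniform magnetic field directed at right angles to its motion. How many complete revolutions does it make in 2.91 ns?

N = 29

T = 2πm/(qB) = 2π(9.11×10^-31) / [(1×1.60×10^-19)(0.360)] = 9.9375×10^-11 s.
N = t/T = 2.91×10^-9 / 9.9375×10^-11 ≈ 29.28, so 29 complete revolutions.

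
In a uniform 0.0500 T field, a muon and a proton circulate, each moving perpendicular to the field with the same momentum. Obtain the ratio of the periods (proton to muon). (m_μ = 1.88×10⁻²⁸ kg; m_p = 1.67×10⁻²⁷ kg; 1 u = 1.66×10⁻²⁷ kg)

ratio ≈ 8.88

T = 2πm/(qB) is independent of speed, so T₂/T₁ = (m₂/q₂)/(m₁/q₁).
T_{proton}/T_{muon} = (1.67×10^-27/1e) / (1.88×10^-28/1e) = 8.88.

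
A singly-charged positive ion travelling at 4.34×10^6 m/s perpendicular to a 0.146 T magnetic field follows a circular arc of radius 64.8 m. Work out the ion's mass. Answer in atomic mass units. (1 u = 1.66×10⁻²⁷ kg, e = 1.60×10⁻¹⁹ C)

m ≈ 210 u

qvB = mv²/r ⇒ m = qBr/v.
m = (1×1.60×10^-19)(0.146)(64.8) / (4.34×10^6) = 3.49×10^-25 kg = 210 u.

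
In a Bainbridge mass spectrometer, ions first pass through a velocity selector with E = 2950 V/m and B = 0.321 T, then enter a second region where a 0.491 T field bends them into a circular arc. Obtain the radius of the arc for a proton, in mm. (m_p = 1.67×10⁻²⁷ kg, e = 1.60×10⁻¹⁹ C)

r ≈ 0.195 mm

The selector passes v = E/B = 2950/0.321 = 9190 m/s.
In the deflection region, r = mv/(qB₂) = (1.67×10^-27)(9190) / [(1×1.60×10^-19)(0.491)] = 1.95×10^-4 m.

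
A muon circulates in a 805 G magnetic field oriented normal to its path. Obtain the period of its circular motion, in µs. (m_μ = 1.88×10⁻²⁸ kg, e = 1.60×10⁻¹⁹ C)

The cyclotron period is independent of speed: T = 2πm/(qB).
T = 2π(1.88×10^-28) / [(1×1.60×10^-19)(0.0805)] = 9.17×10^-8 s.

T ≈ 0.0917 µs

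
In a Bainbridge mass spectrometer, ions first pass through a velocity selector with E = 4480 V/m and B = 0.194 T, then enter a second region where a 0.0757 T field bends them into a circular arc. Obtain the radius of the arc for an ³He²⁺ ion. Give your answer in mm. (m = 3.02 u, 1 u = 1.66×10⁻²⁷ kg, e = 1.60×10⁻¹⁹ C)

The selector passes v = E/B = 4480/0.194 = 2.31×10^4 m/s.
In the deflection region, r = mv/(qB₂) = (5.01×10^-27)(2.31×10^4) / [(2×1.60×10^-19)(0.0757)] = 4.78×10^-3 m.

r ≈ 4.78 mm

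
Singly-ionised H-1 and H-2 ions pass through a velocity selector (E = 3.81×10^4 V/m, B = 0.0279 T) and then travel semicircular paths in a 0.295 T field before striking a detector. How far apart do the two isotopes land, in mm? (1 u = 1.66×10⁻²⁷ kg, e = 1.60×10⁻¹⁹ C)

Both emerge at v = E/B₁ = 1.37×10^6 m/s.
r = mv/(qB₂), so r₁ = 0.0480 m and r₂ = 0.0961 m, giving Δr = 0.0480 m.
After a semicircle each ion lands a diameter 2r from the entry slit, so the separation is 2Δr = 0.0961 m.

Δd ≈ 96.1 mm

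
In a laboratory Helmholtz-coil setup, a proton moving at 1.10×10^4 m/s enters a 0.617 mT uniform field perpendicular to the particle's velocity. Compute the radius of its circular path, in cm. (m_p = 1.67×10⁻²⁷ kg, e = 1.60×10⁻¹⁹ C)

r ≈ 18.6 cm

The magnetic force provides the centripetal force: qvB = mv²/r, so r = mv/(qB).
r = (1.67×10^-27 kg)(1.10×10^4 m/s) / [(1×1.60×10^-19 C)(6.17×10^-4 T)] = 0.186 m.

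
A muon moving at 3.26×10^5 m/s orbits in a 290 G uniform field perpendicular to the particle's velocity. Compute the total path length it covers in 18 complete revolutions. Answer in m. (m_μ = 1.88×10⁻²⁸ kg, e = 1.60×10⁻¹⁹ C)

r = mv/(qB) = 0.0132 m, so one revolution covers 2πr = 0.0830 m.
In 18 revolutions: L = 18·2πr = 1.49 m.

L ≈ 1.49 m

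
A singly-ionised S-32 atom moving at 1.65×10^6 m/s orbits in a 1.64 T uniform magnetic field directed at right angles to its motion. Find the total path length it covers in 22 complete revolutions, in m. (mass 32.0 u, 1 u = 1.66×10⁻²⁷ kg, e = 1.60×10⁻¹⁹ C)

r = mv/(qB) = 0.334 m, so one revolution covers 2πr = 2.10 m.
In 22 revolutions: L = 22·2πr = 46.2 m.

L ≈ 46.2 m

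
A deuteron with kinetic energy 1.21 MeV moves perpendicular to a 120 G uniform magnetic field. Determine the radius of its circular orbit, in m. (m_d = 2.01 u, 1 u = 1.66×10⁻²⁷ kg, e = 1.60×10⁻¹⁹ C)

r ≈ 18.7 m

Convert the energy: K = 1.21 MeV = 1.94×10^-13 J.
v = √(2K/m) = √(2·1.94×10^-13/3.34×10^-27) = 1.08×10^7 m/s.
r = mv/(qB) = (3.34×10^-27)(1.08×10^7) / [(1×1.60×10^-19)(0.0120)] = 18.7 m.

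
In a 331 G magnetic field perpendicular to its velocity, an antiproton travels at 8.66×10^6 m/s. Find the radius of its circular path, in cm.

The magnetic force provides the centripetal force: qvB = mv²/r, so r = mv/(qB).
r = (1.67×10^-27 kg)(8.66×10^6 m/s) / [(1×1.60×10^-19 C)(0.0331 T)] = 2.73 m.

r ≈ 273 cm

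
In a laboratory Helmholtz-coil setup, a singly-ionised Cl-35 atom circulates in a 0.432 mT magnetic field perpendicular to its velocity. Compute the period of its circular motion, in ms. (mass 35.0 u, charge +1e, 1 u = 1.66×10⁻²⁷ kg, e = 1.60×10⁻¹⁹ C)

T ≈ 5.28 ms

The cyclotron period is independent of speed: T = 2πm/(qB).
T = 2π(5.81×10^-26) / [(1×1.60×10^-19)(4.32×10^-4)] = 5.28×10^-3 s.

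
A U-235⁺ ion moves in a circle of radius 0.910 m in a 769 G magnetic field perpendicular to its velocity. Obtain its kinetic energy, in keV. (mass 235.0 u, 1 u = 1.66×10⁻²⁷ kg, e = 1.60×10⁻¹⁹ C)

v = qBr/m = (1×1.60×10^-19)(0.0769)(0.910) / (3.90×10^-25) = 2.87×10^4 m/s.
K = ½mv² = 0.5·(3.90×10^-25)·(2.87×10^4)² = 1.61×10^-16 J = 1.00 keV.

K ≈ 1.00 keV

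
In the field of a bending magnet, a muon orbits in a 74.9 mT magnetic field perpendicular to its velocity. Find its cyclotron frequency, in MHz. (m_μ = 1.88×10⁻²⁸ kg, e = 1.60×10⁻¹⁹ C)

f = qB/(2πm) = (1×1.60×10^-19)(0.0749) / [2π(1.88×10^-28)] = 1.01×10^7 Hz.

f ≈ 10.1 MHz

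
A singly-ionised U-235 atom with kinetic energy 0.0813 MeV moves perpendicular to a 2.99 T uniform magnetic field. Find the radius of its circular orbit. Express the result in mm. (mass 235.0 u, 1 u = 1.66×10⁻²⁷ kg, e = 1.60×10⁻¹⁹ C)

r ≈ 211 mm

Convert the energy: K = 0.0813 MeV = 1.30×10^-14 J.
v = √(2K/m) = √(2·1.30×10^-14/3.90×10^-25) = 2.58×10^5 m/s.
r = mv/(qB) = (3.90×10^-25)(2.58×10^5) / [(1×1.60×10^-19)(2.99)] = 0.211 m.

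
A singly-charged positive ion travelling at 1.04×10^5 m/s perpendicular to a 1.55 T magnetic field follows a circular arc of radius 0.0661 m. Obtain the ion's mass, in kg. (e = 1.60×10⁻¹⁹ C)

m ≈ 1.58×10^-25 kg

qvB = mv²/r ⇒ m = qBr/v.
m = (1×1.60×10^-19)(1.55)(0.0661) / (1.04×10^5) = 1.58×10^-25 kg.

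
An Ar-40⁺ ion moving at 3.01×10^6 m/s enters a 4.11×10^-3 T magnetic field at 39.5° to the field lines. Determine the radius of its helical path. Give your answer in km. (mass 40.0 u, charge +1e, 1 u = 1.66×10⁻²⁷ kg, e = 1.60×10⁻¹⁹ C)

r ≈ 0.193 km

Only the perpendicular component v⊥ = v sin39.5° = 1.91×10^6 m/s is bent by the field.
r = m v⊥ /(qB) = (6.64×10^-26)(1.91×10^6) / [(1×1.60×10^-19)(4.11×10^-3)] = 193 m.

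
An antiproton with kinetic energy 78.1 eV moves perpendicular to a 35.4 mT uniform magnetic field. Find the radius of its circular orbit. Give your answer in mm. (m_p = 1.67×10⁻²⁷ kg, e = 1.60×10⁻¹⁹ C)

r ≈ 36.1 mm

Convert the energy: K = 78.1 eV = 1.25×10^-17 J.
v = √(2K/m) = √(2·1.25×10^-17/1.67×10^-27) = 1.22×10^5 m/s.
r = mv/(qB) = (1.67×10^-27)(1.22×10^5) / [(1×1.60×10^-19)(0.0354)] = 0.0361 m.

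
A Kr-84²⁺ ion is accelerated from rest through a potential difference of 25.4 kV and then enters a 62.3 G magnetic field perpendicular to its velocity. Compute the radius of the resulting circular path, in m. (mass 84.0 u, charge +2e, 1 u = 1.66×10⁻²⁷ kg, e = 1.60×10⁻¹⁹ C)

r ≈ 23.9 m

The kinetic energy gained is K = qV = (2×1.60×10^-19)(2.54×10^4) = 8.13×10^-15 J.
v = √(2K/m) = 3.41×10^5 m/s.
r = mv/(qB) = (1.39×10^-25)(3.41×10^5) / [(2×1.60×10^-19)(6.23×10^-3)] = 23.9 m.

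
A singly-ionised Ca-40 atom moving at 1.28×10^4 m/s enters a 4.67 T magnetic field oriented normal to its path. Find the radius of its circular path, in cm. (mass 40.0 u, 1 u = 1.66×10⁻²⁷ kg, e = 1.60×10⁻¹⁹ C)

The magnetic force provides the centripetal force: qvB = mv²/r, so r = mv/(qB).
r = (6.64×10^-26 kg)(1.28×10^4 m/s) / [(1×1.60×10^-19 C)(4.67 T)] = 1.14×10^-3 m.

r ≈ 0.114 cm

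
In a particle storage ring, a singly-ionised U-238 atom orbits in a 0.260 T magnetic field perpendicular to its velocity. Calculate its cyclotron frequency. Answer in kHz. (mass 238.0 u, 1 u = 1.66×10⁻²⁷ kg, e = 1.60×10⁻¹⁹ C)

f = qB/(2πm) = (1×1.60×10^-19)(0.260) / [2π(3.95×10^-25)] = 1.68×10^4 Hz.

f ≈ 16.8 kHz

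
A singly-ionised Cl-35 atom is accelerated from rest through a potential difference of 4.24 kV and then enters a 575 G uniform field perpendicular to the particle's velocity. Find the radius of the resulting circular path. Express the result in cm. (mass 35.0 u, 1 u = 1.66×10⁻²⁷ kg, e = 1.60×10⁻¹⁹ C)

The kinetic energy gained is K = qV = (1×1.60×10^-19)(4240) = 6.78×10^-16 J.
v = √(2K/m) = 1.53×10^5 m/s.
r = mv/(qB) = (5.81×10^-26)(1.53×10^5) / [(1×1.60×10^-19)(0.0575)] = 0.965 m.

r ≈ 96.5 cm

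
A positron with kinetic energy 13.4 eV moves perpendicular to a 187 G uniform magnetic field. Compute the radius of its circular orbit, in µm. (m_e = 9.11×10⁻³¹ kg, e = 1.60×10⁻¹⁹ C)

r ≈ 661 µm

Convert the energy: K = 13.4 eV = 2.14×10^-18 J.
v = √(2K/m) = √(2·2.14×10^-18/9.11×10^-31) = 2.17×10^6 m/s.
r = mv/(qB) = (9.11×10^-31)(2.17×10^6) / [(1×1.60×10^-19)(0.0187)] = 6.61×10^-4 m.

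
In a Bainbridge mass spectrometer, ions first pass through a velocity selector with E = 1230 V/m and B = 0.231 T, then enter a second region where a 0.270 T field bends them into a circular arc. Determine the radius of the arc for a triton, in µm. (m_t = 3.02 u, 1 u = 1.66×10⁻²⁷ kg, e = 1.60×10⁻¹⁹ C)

The selector passes v = E/B = 1230/0.231 = 5320 m/s.
In the deflection region, r = mv/(qB₂) = (5.01×10^-27)(5320) / [(1×1.60×10^-19)(0.270)] = 6.18×10^-4 m.

r ≈ 618 µm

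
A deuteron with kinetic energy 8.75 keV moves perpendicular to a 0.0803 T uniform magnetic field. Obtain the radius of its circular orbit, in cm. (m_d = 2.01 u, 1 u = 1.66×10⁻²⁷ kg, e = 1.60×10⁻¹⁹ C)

r ≈ 23.8 cm

Convert the energy: K = 8.75 keV = 1.40×10^-15 J.
v = √(2K/m) = √(2·1.40×10^-15/3.34×10^-27) = 9.16×10^5 m/s.
r = mv/(qB) = (3.34×10^-27)(9.16×10^5) / [(1×1.60×10^-19)(0.0803)] = 0.238 m.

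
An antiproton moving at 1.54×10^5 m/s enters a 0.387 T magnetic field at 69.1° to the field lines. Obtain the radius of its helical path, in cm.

Only the perpendicular component v⊥ = v sin69.1° = 1.44×10^5 m/s is bent by the field.
r = m v⊥ /(qB) = (1.67×10^-27)(1.44×10^5) / [(1×1.60×10^-19)(0.387)] = 3.88×10^-3 m.

r ≈ 0.388 cm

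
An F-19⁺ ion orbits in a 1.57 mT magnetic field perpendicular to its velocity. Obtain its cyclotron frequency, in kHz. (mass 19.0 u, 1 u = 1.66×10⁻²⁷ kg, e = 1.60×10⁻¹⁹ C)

f ≈ 1.27 kHz

f = qB/(2πm) = (1×1.60×10^-19)(1.57×10^-3) / [2π(3.15×10^-26)] = 1270 Hz.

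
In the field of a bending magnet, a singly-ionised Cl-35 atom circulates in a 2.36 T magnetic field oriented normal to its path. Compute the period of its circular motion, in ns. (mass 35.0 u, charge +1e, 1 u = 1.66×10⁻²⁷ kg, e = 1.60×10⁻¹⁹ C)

T ≈ 967 ns

The cyclotron period is independent of speed: T = 2πm/(qB).
T = 2π(5.81×10^-26) / [(1×1.60×10^-19)(2.36)] = 9.67×10^-7 s.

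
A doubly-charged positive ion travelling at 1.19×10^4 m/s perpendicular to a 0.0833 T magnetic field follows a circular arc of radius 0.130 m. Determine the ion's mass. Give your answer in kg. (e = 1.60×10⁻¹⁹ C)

m ≈ 2.91×10^-25 kg

qvB = mv²/r ⇒ m = qBr/v.
m = (2×1.60×10^-19)(0.0833)(0.130) / (1.19×10^4) = 2.91×10^-25 kg.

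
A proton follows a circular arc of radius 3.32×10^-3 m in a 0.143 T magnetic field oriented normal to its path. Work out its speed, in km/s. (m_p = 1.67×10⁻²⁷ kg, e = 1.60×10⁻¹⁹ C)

v ≈ 45.5 km/s

From qvB = mv²/r, v = qBr/m.
v = (1×1.60×10^-19)(0.143)(3.32×10^-3) / (1.67×10^-27) = 4.55×10^4 m/s.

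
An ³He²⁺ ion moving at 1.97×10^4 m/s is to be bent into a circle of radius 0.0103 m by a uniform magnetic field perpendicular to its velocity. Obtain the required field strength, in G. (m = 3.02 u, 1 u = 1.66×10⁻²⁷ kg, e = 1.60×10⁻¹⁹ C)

qvB = mv²/r gives B = mv/(qr).
B = (5.01×10^-27)(1.97×10^4) / [(2×1.60×10^-19)(0.0103)] = 0.0300 T.

B ≈ 300 G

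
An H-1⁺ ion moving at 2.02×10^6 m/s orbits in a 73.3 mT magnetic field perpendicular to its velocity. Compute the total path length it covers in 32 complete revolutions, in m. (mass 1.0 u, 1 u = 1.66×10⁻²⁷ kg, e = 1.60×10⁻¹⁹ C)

r = mv/(qB) = 0.286 m, so one revolution covers 2πr = 1.80 m.
In 32 revolutions: L = 32·2πr = 57.5 m.

L ≈ 57.5 m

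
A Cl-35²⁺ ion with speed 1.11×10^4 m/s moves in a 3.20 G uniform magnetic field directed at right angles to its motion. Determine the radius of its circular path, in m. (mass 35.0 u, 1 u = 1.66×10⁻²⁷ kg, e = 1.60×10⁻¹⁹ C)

r ≈ 6.30 m

The magnetic force provides the centripetal force: qvB = mv²/r, so r = mv/(qB).
r = (5.81×10^-26 kg)(1.11×10^4 m/s) / [(2×1.60×10^-19 C)(3.20×10^-4 T)] = 6.30 m.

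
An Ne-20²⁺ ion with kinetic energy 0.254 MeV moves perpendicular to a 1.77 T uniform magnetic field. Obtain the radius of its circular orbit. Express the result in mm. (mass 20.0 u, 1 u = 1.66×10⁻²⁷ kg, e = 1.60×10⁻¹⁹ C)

Convert the energy: K = 0.254 MeV = 4.06×10^-14 J.
v = √(2K/m) = √(2·4.06×10^-14/3.32×10^-26) = 1.56×10^6 m/s.
r = mv/(qB) = (3.32×10^-26)(1.56×10^6) / [(2×1.60×10^-19)(1.77)] = 0.0917 m.

r ≈ 91.7 mm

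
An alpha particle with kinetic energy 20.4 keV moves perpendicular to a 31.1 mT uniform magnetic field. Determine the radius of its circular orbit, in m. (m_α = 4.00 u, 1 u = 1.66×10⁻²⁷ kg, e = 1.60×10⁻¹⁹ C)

Convert the energy: K = 20.4 keV = 3.26×10^-15 J.
v = √(2K/m) = √(2·3.26×10^-15/6.64×10^-27) = 9.92×10^5 m/s.
r = mv/(qB) = (6.64×10^-27)(9.92×10^5) / [(2×1.60×10^-19)(0.0311)] = 0.662 m.

r ≈ 0.662 m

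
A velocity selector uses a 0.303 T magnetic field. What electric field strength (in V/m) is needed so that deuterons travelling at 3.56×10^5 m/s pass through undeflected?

qE = qvB ⇒ E = vB = (3.56×10^5)(0.303) = 1.08×10^5 V/m.

E ≈ 1.08×10^5 V/m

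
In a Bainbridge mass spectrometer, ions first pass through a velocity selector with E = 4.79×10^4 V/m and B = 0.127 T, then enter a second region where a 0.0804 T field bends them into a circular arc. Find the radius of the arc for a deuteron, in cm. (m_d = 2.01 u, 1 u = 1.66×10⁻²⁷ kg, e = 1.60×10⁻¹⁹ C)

r ≈ 9.78 cm

The selector passes v = E/B = 4.79×10^4/0.127 = 3.77×10^5 m/s.
In the deflection region, r = mv/(qB₂) = (3.34×10^-27)(3.77×10^5) / [(1×1.60×10^-19)(0.0804)] = 0.0978 m.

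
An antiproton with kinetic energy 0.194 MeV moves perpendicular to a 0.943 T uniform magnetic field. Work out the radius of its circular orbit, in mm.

r ≈ 67.5 mm

Convert the energy: K = 0.194 MeV = 3.10×10^-14 J.
v = √(2K/m) = √(2·3.10×10^-14/1.67×10^-27) = 6.10×10^6 m/s.
r = mv/(qB) = (1.67×10^-27)(6.10×10^6) / [(1×1.60×10^-19)(0.943)] = 0.0675 m.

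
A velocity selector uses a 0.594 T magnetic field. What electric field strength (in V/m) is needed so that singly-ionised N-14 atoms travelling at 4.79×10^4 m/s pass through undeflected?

E ≈ 2.85×10^4 V/m

qE = qvB ⇒ E = vB = (4.79×10^4)(0.594) = 2.85×10^4 V/m.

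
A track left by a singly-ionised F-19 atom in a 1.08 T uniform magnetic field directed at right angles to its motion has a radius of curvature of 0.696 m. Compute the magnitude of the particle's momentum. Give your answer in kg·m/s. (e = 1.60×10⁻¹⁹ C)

Since qvB = mv²/r, the momentum p = mv = qBr.
p = (1×1.60×10^-19)(1.08)(0.696) = 1.20×10^-19 kg·m/s.

p ≈ 1.20×10^-19 kg·m/s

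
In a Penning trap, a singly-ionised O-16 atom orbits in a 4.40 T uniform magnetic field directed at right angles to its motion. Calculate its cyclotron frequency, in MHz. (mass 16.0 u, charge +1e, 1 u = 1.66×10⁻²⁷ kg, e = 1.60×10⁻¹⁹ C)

f = qB/(2πm) = (1×1.60×10^-19)(4.40) / [2π(2.66×10^-26)] = 4.22×10^6 Hz.

f ≈ 4.22 MHz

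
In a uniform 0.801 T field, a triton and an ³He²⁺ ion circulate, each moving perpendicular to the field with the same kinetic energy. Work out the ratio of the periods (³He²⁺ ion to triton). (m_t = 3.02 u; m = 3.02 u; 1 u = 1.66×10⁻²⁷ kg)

ratio ≈ 0.500

T = 2πm/(qB) is independent of speed, so T₂/T₁ = (m₂/q₂)/(m₁/q₁).
T_{³He²⁺ ion}/T_{triton} = (5.01×10^-27/2e) / (5.01×10^-27/1e) = 0.500.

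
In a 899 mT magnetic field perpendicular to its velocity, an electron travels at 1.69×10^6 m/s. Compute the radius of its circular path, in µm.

r ≈ 10.7 µm

The magnetic force provides the centripetal force: qvB = mv²/r, so r = mv/(qB).
r = (9.11×10^-31 kg)(1.69×10^6 m/s) / [(1×1.60×10^-19 C)(0.899 T)] = 1.07×10^-5 m.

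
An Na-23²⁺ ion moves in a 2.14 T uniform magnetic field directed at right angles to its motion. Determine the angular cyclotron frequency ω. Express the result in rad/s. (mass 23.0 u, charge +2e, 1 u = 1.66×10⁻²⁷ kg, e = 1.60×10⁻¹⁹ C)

ω = qB/m = (2×1.60×10^-19)(2.14) / (3.82×10^-26) = 1.79×10^7 rad/s.

ω ≈ 1.79×10^7 rad/s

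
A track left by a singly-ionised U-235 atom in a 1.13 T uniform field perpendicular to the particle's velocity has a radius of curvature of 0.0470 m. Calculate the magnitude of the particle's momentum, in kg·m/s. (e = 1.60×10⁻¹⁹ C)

Since qvB = mv²/r, the momentum p = mv = qBr.
p = (1×1.60×10^-19)(1.13)(0.0470) = 8.50×10^-21 kg·m/s.

p ≈ 8.50×10^-21 kg·m/s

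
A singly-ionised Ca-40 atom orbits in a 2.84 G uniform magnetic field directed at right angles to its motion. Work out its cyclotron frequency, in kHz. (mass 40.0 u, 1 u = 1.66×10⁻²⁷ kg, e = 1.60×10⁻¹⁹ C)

f = qB/(2πm) = (1×1.60×10^-19)(2.84×10^-4) / [2π(6.64×10^-26)] = 109 Hz.

f ≈ 0.109 kHz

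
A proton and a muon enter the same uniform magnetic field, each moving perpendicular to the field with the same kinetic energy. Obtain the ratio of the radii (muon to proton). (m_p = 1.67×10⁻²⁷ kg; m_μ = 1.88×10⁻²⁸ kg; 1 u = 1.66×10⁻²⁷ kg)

r = √(2mK)/(qB) ⇒ at equal K, r ∝ √m/q.
r_{muon}/r_{proton} = 0.336.

ratio ≈ 0.336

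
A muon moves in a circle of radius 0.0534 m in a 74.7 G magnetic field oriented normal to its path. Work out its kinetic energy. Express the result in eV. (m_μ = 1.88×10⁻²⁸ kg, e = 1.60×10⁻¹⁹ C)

v = qBr/m = (1×1.60×10^-19)(7.47×10^-3)(0.0534) / (1.88×10^-28) = 3.39×10^5 m/s.
K = ½mv² = 0.5·(1.88×10^-28)·(3.39×10^5)² = 1.08×10^-17 J = 67.7 eV.

K ≈ 67.7 eV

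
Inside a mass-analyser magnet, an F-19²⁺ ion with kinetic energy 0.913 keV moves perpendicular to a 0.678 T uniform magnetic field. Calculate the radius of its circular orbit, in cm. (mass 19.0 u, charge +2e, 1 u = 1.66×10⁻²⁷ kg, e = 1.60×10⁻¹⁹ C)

Convert the energy: K = 0.913 keV = 1.46×10^-16 J.
v = √(2K/m) = √(2·1.46×10^-16/3.15×10^-26) = 9.62×10^4 m/s.
r = mv/(qB) = (3.15×10^-26)(9.62×10^4) / [(2×1.60×10^-19)(0.678)] = 0.0140 m.

r ≈ 1.40 cm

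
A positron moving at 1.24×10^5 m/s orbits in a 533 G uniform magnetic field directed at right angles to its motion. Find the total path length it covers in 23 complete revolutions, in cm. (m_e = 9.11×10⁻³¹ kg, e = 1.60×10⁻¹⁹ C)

L ≈ 0.191 cm

r = mv/(qB) = 1.32×10^-5 m, so one revolution covers 2πr = 8.32×10^-5 m.
In 23 revolutions: L = 23·2πr = 1.91×10^-3 m.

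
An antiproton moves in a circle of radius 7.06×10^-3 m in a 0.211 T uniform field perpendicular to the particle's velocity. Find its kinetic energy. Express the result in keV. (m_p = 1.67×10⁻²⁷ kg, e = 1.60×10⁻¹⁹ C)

K ≈ 0.106 keV

v = qBr/m = (1×1.60×10^-19)(0.211)(7.06×10^-3) / (1.67×10^-27) = 1.43×10^5 m/s.
K = ½mv² = 0.5·(1.67×10^-27)·(1.43×10^5)² = 1.70×10^-17 J = 0.106 keV.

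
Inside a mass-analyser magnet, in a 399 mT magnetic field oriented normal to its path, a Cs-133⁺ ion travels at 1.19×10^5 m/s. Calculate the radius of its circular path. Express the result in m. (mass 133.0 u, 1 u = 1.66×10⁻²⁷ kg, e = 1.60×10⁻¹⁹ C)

The magnetic force provides the centripetal force: qvB = mv²/r, so r = mv/(qB).
r = (2.21×10^-25 kg)(1.19×10^5 m/s) / [(1×1.60×10^-19 C)(0.399 T)] = 0.412 m.

r ≈ 0.412 m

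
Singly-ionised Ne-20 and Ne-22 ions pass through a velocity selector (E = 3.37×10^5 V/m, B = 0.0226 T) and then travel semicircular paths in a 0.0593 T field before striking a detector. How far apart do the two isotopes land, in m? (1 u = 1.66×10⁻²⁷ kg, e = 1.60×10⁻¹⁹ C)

Both emerge at v = E/B₁ = 1.49×10^7 m/s.
r = mv/(qB₂), so r₁ = 52.18 m and r₂ = 57.40 m, giving Δr = 5.22 m.
After a semicircle each ion lands a diameter 2r from the entry slit, so the separation is 2Δr = 10.4 m.

Δd ≈ 10.4 m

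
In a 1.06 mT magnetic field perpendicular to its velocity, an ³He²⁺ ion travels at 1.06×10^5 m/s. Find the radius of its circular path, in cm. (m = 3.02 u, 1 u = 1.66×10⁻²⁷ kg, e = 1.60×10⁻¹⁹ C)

The magnetic force provides the centripetal force: qvB = mv²/r, so r = mv/(qB).
r = (5.01×10^-27 kg)(1.06×10^5 m/s) / [(2×1.60×10^-19 C)(1.06×10^-3 T)] = 1.57 m.

r ≈ 157 cm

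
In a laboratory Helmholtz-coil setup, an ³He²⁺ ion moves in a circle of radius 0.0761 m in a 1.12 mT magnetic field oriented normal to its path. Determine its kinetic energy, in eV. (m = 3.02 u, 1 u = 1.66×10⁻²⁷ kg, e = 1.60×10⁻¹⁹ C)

K ≈ 0.464 eV

v = qBr/m = (2×1.60×10^-19)(1.12×10^-3)(0.0761) / (5.01×10^-27) = 5440 m/s.
K = ½mv² = 0.5·(5.01×10^-27)·(5440)² = 7.42×10^-20 J = 0.464 eV.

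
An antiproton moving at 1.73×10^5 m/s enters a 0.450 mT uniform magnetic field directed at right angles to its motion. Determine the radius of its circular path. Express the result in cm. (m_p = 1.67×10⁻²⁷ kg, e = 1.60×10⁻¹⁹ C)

r ≈ 401 cm

The magnetic force provides the centripetal force: qvB = mv²/r, so r = mv/(qB).
r = (1.67×10^-27 kg)(1.73×10^5 m/s) / [(1×1.60×10^-19 C)(4.50×10^-4 T)] = 4.01 m.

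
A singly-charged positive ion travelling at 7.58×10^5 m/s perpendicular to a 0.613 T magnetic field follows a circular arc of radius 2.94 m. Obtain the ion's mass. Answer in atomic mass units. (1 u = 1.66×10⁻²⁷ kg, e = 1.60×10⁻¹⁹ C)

qvB = mv²/r ⇒ m = qBr/v.
m = (1×1.60×10^-19)(0.613)(2.94) / (7.58×10^5) = 3.80×10^-25 kg = 229 u.

m ≈ 229 u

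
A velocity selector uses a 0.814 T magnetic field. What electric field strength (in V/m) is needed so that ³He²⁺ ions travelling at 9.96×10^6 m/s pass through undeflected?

E ≈ 8.11×10^6 V/m

qE = qvB ⇒ E = vB = (9.96×10^6)(0.814) = 8.11×10^6 V/m.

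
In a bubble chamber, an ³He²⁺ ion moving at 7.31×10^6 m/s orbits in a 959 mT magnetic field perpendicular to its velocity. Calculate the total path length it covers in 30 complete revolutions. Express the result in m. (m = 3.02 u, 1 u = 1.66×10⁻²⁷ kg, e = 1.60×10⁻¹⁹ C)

L ≈ 22.5 m

r = mv/(qB) = 0.119 m, so one revolution covers 2πr = 0.750 m.
In 30 revolutions: L = 30·2πr = 22.5 m.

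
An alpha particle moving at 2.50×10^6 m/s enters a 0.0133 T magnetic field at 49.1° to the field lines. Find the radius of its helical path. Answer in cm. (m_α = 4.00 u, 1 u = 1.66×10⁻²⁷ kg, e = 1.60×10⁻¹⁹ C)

Only the perpendicular component v⊥ = v sin49.1° = 1.89×10^6 m/s is bent by the field.
r = m v⊥ /(qB) = (6.64×10^-27)(1.89×10^6) / [(2×1.60×10^-19)(0.0133)] = 2.95 m.

r ≈ 295 cm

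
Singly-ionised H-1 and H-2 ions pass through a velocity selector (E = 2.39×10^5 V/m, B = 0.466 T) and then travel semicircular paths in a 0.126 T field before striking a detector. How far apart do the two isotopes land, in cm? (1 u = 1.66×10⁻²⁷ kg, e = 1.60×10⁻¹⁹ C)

Δd ≈ 8.45 cm

Both emerge at v = E/B₁ = 5.13×10^5 m/s.
r = mv/(qB₂), so r₁ = 0.0422 m and r₂ = 0.0845 m, giving Δr = 0.0422 m.
After a semicircle each ion lands a diameter 2r from the entry slit, so the separation is 2Δr = 0.0845 m.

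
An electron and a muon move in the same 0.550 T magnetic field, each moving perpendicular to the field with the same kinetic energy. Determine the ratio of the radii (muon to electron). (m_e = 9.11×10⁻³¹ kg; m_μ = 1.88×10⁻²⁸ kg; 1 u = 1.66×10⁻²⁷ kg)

ratio ≈ 14.4

r = √(2mK)/(qB) ⇒ at equal K, r ∝ √m/q.
r_{muon}/r_{electron} = 14.4.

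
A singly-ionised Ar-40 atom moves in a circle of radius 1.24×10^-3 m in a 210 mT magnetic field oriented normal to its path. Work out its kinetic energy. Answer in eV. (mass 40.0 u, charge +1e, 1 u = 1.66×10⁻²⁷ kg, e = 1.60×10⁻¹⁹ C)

v = qBr/m = (1×1.60×10^-19)(0.210)(1.24×10^-3) / (6.64×10^-26) = 627 m/s.
K = ½mv² = 0.5·(6.64×10^-26)·(627)² = 1.31×10^-20 J = 0.0817 eV.

K ≈ 0.0817 eV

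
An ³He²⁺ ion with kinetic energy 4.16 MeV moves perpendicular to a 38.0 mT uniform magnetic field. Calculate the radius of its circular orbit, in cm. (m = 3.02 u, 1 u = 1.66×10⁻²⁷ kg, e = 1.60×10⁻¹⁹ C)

r ≈ 672 cm

Convert the energy: K = 4.16 MeV = 6.66×10^-13 J.
v = √(2K/m) = √(2·6.66×10^-13/5.01×10^-27) = 1.63×10^7 m/s.
r = mv/(qB) = (5.01×10^-27)(1.63×10^7) / [(2×1.60×10^-19)(0.0380)] = 6.72 m.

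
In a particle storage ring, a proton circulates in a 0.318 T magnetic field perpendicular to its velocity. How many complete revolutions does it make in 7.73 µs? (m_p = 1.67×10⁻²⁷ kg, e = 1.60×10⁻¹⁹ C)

N = 37

T = 2πm/(qB) = 2π(1.67×10^-27) / [(1×1.60×10^-19)(0.318)] = 2.0623×10^-7 s.
N = t/T = 7.73×10^-6 / 2.0623×10^-7 ≈ 37.48, so 37 complete revolutions.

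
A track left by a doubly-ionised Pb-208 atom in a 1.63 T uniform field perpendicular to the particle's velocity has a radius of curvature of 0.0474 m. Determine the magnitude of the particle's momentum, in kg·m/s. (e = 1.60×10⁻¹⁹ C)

Since qvB = mv²/r, the momentum p = mv = qBr.
p = (2×1.60×10^-19)(1.63)(0.0474) = 2.47×10^-20 kg·m/s.

p ≈ 2.47×10^-20 kg·m/s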